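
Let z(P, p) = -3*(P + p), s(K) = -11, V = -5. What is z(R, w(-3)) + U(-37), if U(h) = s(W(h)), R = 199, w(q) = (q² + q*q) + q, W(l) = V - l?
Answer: -653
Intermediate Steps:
W(l) = -5 - l
w(q) = q + 2*q² (w(q) = (q² + q²) + q = 2*q² + q = q + 2*q²)
z(P, p) = -3*P - 3*p
U(h) = -11
z(R, w(-3)) + U(-37) = (-3*199 - (-9)*(1 + 2*(-3))) - 11 = (-597 - (-9)*(1 - 6)) - 11 = (-597 - (-9)*(-5)) - 11 = (-597 - 3*15) - 11 = (-597 - 45) - 11 = -642 - 11 = -653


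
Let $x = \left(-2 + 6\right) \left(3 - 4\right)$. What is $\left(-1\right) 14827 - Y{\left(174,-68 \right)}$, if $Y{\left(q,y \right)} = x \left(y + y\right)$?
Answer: $-15371$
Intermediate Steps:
$x = -4$ ($x = 4 \left(-1\right) = -4$)
$Y{\left(q,y \right)} = - 8 y$ ($Y{\left(q,y \right)} = - 4 \left(y + y\right) = - 4 \cdot 2 y = - 8 y$)
$\left(-1\right) 14827 - Y{\left(174,-68 \right)} = \left(-1\right) 14827 - \left(-8\right) \left(-68\right) = -14827 - 544 = -15371$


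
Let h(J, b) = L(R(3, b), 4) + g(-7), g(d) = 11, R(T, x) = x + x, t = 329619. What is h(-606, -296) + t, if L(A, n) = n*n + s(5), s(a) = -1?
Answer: 329645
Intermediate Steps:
R(T, x) = 2*x
L(A, n) = -1 + n² (L(A, n) = n*n - 1 = n² - 1 = -1 + n²)
h(J, b) = 26 (h(J, b) = (-1 + 4²) + 11 = (-1 + 16) + 11 = 15 + 11 = 26)
h(-606, -296) + t = 26 + 329619 = 329645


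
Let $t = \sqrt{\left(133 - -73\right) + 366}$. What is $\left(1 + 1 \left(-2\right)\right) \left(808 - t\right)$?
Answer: $-808 + 2 \sqrt{143} \approx -784.08$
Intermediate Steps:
$t = 2 \sqrt{143}$ ($t = \sqrt{\left(133 + 73\right) + 366} = \sqrt{206 + 366} = \sqrt{572} = 2 \sqrt{143} \approx 23.917$)
$\left(1 + 1 \left(-2\right)\right) \left(808 - t\right) = \left(1 + 1 \left(-2\right)\right) \left(808 - 2 \sqrt{143}\right) = \left(1 - 2\right) \left(808 - 2 \sqrt{143}\right) = - (808 - 2 \sqrt{143}) = -808 + 2 \sqrt{143}$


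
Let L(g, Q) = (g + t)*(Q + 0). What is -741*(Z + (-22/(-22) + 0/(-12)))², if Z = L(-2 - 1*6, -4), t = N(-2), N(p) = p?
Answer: -1245621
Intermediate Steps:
t = -2
L(g, Q) = Q*(-2 + g) (L(g, Q) = (g - 2)*(Q + 0) = (-2 + g)*Q = Q*(-2 + g))
Z = 40 (Z = -4*(-2 + (-2 - 1*6)) = -4*(-2 + (-2 - 6)) = -4*(-2 - 8) = -4*(-10) = 40)
-741*(Z + (-22/(-22) + 0/(-12)))² = -741*(40 + (-22/(-22) + 0/(-12)))² = -741*(40 + (-22*(-1/22) + 0*(-1/12)))² = -741*(40 + (1 + 0))² = -741*(40 + 1)² = -741*41² = -741*1681 = -1245621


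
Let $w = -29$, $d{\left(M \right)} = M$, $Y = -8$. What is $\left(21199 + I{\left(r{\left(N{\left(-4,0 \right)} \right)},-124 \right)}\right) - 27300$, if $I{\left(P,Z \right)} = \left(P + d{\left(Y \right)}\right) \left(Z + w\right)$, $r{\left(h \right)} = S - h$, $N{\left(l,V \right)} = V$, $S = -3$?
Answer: $-4418$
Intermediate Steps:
$r{\left(h \right)} = -3 - h$
$I{\left(P,Z \right)} = \left(-29 + Z\right) \left(-8 + P\right)$ ($I{\left(P,Z \right)} = \left(P - 8\right) \left(Z - 29\right) = \left(-8 + P\right) \left(-29 + Z\right) = \left(-29 + Z\right) \left(-8 + P\right)$)
$\left(21199 + I{\left(r{\left(N{\left(-4,0 \right)} \right)},-124 \right)}\right) - 27300 = \left(21199 + \left(232 - 29 \left(-3 - 0\right) - -992 + \left(-3 - 0\right) \left(-124\right)\right)\right) - 27300 = \left(21199 + \left(232 - 29 \left(-3 + 0\right) + 992 + \left(-3 + 0\right) \left(-124\right)\right)\right) - 27300 = \left(21199 + \left(232 - -87 + 992 - -372\right)\right) - 27300 = \left(21199 + \left(232 + 87 + 992 + 372\right)\right) - 27300 = \left(21199 + 1683\right) - 27300 = 22882 - 27300 = -4418$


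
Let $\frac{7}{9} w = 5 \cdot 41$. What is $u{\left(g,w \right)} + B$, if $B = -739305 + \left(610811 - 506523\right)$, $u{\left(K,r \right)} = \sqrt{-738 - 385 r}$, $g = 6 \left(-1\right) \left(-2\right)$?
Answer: $-635017 + 3 i \sqrt{11357} \approx -6.3502 \cdot 10^{5} + 319.71 i$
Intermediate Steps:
$w = \frac{1845}{7}$ ($w = \frac{9 \cdot 5 \cdot 41}{7} = \frac{9}{7} \cdot 205 = \frac{1845}{7} \approx 263.57$)
$g = 12$ ($g = \left(-6\right) \left(-2\right) = 12$)
$B = -635017$ ($B = -739305 + \left(610811 - 506523\right) = -739305 + 104288 = -635017$)
$u{\left(g,w \right)} + B = \sqrt{-738 - 101475} - 635017 = \sqrt{-102213} - 635017 = 3 i \sqrt{11357} - 635017 = -635017 + 3 i \sqrt{11357}$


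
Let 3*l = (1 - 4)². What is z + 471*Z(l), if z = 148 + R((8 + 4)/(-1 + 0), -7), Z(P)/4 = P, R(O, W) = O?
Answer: 5788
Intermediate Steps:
l = 3 (l = (1 - 4)²/3 = (⅓)*(-3)² = (⅓)*9 = 3)
Z(P) = 4*P
z = 136 (z = 148 + (8 + 4)/(-1 + 0) = 148 + 12/(-1) = 148 + 12*(-1) = 148 - 12 = 136)
z + 471*Z(l) = 136 + 471*(4*3) = 136 + 471*12 = 136 + 5652 = 5788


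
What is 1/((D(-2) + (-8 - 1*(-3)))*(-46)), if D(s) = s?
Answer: 1/322 ≈ 0.0031056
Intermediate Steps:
1/((D(-2) + (-8 - 1*(-3)))*(-46)) = 1/((-2 + (-8 - 1*(-3)))*(-46)) = 1/((-2 + (-8 + 3))*(-46)) = 1/((-2 - 5)*(-46)) = 1/(-7*(-46)) = 1/322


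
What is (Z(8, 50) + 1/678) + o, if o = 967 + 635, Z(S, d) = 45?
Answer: 1116667/678 ≈ 1647.0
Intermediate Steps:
o = 1602
(Z(8, 50) + 1/678) + o = (45 + 1/678) + 1602 = 30511/678 + 1602 = 1116667/678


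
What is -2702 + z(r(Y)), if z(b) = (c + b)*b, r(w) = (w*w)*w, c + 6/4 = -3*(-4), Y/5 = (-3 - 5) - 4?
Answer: 46653729298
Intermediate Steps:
Y = -60 (Y = 5*((-3 - 5) - 4) = 5*(-8 - 4) = 5*(-12) = -60)
c = 21/2 (c = -3/2 - 3*(-4) = -3/2 + 12 = 21/2 ≈ 10.500)
r(w) = w**3 (r(w) = w**2*w = w**3)
z(b) = b*(21/2 + b) (z(b) = (21/2 + b)*b = b*(21/2 + b))
-2702 + z(r(Y)) = -2702 + (1/2)*(-60)**3*(21 + 2*(-60)**3) = -2702 + (1/2)*(-216000)*(21 + 2*(-216000)) = -2702 + (1/2)*(-216000)*(21 - 432000) = -2702 + (1/2)*(-216000)*(-431979) = -2702 + 46653732000 = 46653729298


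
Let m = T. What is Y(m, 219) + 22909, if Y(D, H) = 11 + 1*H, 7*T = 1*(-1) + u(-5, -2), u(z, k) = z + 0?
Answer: 23139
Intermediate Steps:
u(z, k) = z
T = -6/7 (T = (1*(-1) - 5)/7 = (-1 - 5)/7 = (⅐)*(-6) = -6/7 ≈ -0.85714)
m = -6/7 ≈ -0.85714
Y(D, H) = 11 + H
Y(m, 219) + 22909 = (11 + 219) + 22909 = 230 + 22909 = 23139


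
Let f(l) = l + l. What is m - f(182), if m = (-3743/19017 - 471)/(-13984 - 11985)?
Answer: -179753339422/493852473 ≈ -363.98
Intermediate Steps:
f(l) = 2*l
m = 8960750/493852473 (m = (-3743*1/19017 - 471)/(-25969) = (-3743/19017 - 471)*(-1/25969) = -8960750/19017*(-1/25969) = 8960750/493852473 ≈ 0.018145)
m - f(182) = 8960750/493852473 - 2*182 = 8960750/493852473 - 1*364 = 8960750/493852473 - 364 = -179753339422/493852473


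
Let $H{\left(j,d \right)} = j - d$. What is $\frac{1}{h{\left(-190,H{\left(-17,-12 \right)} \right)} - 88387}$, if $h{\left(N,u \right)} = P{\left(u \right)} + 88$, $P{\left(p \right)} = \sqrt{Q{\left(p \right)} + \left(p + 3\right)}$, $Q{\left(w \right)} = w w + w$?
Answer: $- \frac{9811}{866301487} - \frac{\sqrt{2}}{2598904461} \approx -1.1326 \cdot 10^{-5}$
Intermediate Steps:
$Q{\left(w \right)} = w + w^{2}$ ($Q{\left(w \right)} = w^{2} + w = w + w^{2}$)
$P{\left(p \right)} = \sqrt{3 + p + p \left(1 + p\right)}$ ($P{\left(p \right)} = \sqrt{p \left(1 + p\right) + \left(p + 3\right)} = \sqrt{p \left(1 + p\right) + \left(3 + p\right)} = \sqrt{3 + p + p \left(1 + p\right)}$)
$h{\left(N,u \right)} = 88 + \sqrt{3 + u + u \left(1 + u\right)}$ ($h{\left(N,u \right)} = \sqrt{3 + u + u \left(1 + u\right)} + 88 = 88 + \sqrt{3 + u + u \left(1 + u\right)}$)
$\frac{1}{h{\left(-190,H{\left(-17,-12 \right)} \right)} - 88387} = \frac{1}{\left(88 + \sqrt{3 - 5 + \left(-17 - -12\right) \left(1 - 5\right)}\right) - 88387} = \frac{1}{\left(88 + \sqrt{3 + \left(-17 + 12\right) + \left(-17 + 12\right) \left(1 + \left(-17 + 12\right)\right)}\right) - 88387} = \frac{1}{\left(88 + \sqrt{3 - 5 - 5 \left(1 - 5\right)}\right) - 88387} = \frac{1}{\left(88 + \sqrt{3 - 5 - -20}\right) - 88387} = \frac{1}{\left(88 + \sqrt{3 - 5 + 20}\right) - 88387} = \frac{1}{\left(88 + \sqrt{18}\right) - 88387} = \frac{1}{\left(88 + 3 \sqrt{2}\right) - 88387} = \frac{1}{-88299 + 3 \sqrt{2}}$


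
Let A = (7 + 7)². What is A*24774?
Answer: 4855704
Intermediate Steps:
A = 196 (A = 14² = 196)
A*24774 = 196*24774 = 4855704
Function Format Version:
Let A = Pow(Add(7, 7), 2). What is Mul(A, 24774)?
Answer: 4855704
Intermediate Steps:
A = 196 (A = Pow(14, 2) = 196)
Mul(A, 24774) = Mul(196, 24774) = 4855704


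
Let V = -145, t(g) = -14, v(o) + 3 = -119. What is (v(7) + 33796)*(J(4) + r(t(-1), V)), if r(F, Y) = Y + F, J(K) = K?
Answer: -5219470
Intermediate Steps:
v(o) = -122 (v(o) = -3 - 119 = -122)
r(F, Y) = F + Y
(v(7) + 33796)*(J(4) + r(t(-1), V)) = (-122 + 33796)*(4 + (-14 - 145)) = 33674*(4 - 159) = 33674*(-155) = -5219470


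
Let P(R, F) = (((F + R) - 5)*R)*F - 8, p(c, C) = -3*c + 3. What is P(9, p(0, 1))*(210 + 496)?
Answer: 127786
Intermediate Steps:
p(c, C) = 3 - 3*c
P(R, F) = -8 + F*R*(-5 + F + R) (P(R, F) = ((-5 + F + R)*R)*F - 8 = (R*(-5 + F + R))*F - 8 = F*R*(-5 + F + R) - 8 = -8 + F*R*(-5 + F + R))
P(9, p(0, 1))*(210 + 496) = (-8 + (3 - 3*0)*9² + 9*(3 - 3*0)² - 5*(3 - 3*0)*9)*(210 + 496) = (-8 + (3 + 0)*81 + 9*(3 + 0)² - 5*(3 + 0)*9)*706 = (-8 + 3*81 + 9*3² - 5*3*9)*706 = (-8 + 243 + 9*9 - 135)*706 = (-8 + 243 + 81 - 135)*706 = 181*706 = 127786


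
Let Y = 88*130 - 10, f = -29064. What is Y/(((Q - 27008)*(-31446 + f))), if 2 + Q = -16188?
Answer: 381/87130366 ≈ 4.3728e-6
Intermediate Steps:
Q = -16190 (Q = -2 - 16188 = -16190)
Y = 11430 (Y = 11440 - 10 = 11430)
Y/(((Q - 27008)*(-31446 + f))) = 11430/(((-16190 - 27008)*(-31446 - 29064))) = 11430/((-43198*(-60510))) = 11430/2613910980 = 11430*(1/2613910980) = 381/87130366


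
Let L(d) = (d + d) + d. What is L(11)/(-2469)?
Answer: -11/823 ≈ -0.013366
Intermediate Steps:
L(d) = 3*d (L(d) = 2*d + d = 3*d)
L(11)/(-2469) = (3*11)/(-2469) = 33*(-1/2469) = -11/823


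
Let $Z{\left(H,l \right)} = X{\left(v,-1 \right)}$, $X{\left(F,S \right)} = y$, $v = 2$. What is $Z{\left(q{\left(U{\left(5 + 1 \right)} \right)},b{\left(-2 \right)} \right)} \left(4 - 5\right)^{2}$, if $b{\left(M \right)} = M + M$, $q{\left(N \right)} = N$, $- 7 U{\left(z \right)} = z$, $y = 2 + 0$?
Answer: $2$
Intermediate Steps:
$y = 2$
$U{\left(z \right)} = - \frac{z}{7}$
$X{\left(F,S \right)} = 2$
$b{\left(M \right)} = 2 M$
$Z{\left(H,l \right)} = 2$
$Z{\left(q{\left(U{\left(5 + 1 \right)} \right)},b{\left(-2 \right)} \right)} \left(4 - 5\right)^{2} = 2 \left(4 - 5\right)^{2} = 2 \left(-1\right)^{2} = 2 \cdot 1 = 2$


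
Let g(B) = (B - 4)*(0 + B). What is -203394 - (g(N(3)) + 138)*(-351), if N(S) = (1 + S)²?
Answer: -87564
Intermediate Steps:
g(B) = B*(-4 + B) (g(B) = (-4 + B)*B = B*(-4 + B))
-203394 - (g(N(3)) + 138)*(-351) = -203394 - ((1 + 3)²*(-4 + (1 + 3)²) + 138)*(-351) = -203394 - (4²*(-4 + 4²) + 138)*(-351) = -203394 - (16*(-4 + 16) + 138)*(-351) = -203394 - (16*12 + 138)*(-351) = -203394 - (192 + 138)*(-351) = -203394 - 330*(-351) = -203394 - 1*(-115830) = -203394 + 115830 = -87564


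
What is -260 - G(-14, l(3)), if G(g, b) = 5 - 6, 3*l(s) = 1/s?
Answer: -259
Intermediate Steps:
l(s) = 1/(3*s) (l(s) = (1/s)/3 = 1/(3*s))
G(g, b) = -1
-260 - G(-14, l(3)) = -260 - 1*(-1) = -260 + 1 = -259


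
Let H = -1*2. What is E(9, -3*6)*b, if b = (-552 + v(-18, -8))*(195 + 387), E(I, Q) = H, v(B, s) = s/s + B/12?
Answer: 643110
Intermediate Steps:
v(B, s) = 1 + B/12 (v(B, s) = 1 + B*(1/12) = 1 + B/12)
H = -2
E(I, Q) = -2
b = -321555 (b = (-552 + (1 + (1/12)*(-18)))*(195 + 387) = (-552 + (1 - 3/2))*582 = (-552 - 1/2)*582 = -1105/2*582 = -321555)
E(9, -3*6)*b = -2*(-321555) = 643110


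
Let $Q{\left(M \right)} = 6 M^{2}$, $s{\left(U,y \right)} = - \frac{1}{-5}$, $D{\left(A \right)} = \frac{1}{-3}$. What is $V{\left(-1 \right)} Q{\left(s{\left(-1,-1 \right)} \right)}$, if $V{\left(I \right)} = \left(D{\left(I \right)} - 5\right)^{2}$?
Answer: $\frac{512}{75} \approx 6.8267$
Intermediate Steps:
$D{\left(A \right)} = - \frac{1}{3}$
$s{\left(U,y \right)} = \frac{1}{5}$ ($s{\left(U,y \right)} = \left(-1\right) \left(- \frac{1}{5}\right) = \frac{1}{5}$)
$V{\left(I \right)} = \frac{256}{9}$ ($V{\left(I \right)} = \left(- \frac{1}{3} - 5\right)^{2} = \left(- \frac{16}{3}\right)^{2} = \frac{256}{9}$)
$V{\left(-1 \right)} Q{\left(s{\left(-1,-1 \right)} \right)} = \frac{256 \cdot \frac{6}{25}}{9} = \frac{256 \cdot 6 \cdot \frac{1}{25}}{9} = \frac{256}{9} \cdot \frac{6}{25} = \frac{512}{75}$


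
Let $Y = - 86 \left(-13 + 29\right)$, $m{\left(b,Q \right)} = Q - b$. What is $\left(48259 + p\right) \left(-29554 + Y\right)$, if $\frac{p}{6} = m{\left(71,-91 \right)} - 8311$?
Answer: $79768470$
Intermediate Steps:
$Y = -1376$ ($Y = \left(-86\right) 16 = -1376$)
$p = -50838$ ($p = 6 \left(\left(-91 - 71\right) - 8311\right) = 6 \left(-162 - 8311\right) = 6 \left(-8473\right) = -50838$)
$\left(48259 + p\right) \left(-29554 + Y\right) = \left(48259 - 50838\right) \left(-29554 - 1376\right) = \left(-2579\right) \left(-30930\right) = 79768470$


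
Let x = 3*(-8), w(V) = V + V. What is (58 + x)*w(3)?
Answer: 204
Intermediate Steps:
w(V) = 2*V
x = -24
(58 + x)*w(3) = (58 - 24)*(2*3) = 34*6 = 204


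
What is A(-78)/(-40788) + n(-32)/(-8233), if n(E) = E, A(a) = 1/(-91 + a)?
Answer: 220589737/56751485076 ≈ 0.0038869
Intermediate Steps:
A(-78)/(-40788) + n(-32)/(-8233) = 1/(-91 - 78*(-40788)) - 32/(-8233) = -1/40788/(-169) - 32*(-1/8233) = -1/169*(-1/40788) + 32/8233 = 1/6893172 + 32/8233 = 220589737/56751485076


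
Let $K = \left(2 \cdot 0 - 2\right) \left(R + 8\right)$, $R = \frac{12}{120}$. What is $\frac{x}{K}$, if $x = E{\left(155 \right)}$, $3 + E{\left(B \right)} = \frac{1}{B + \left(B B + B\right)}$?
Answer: $\frac{73004}{394227} \approx 0.18518$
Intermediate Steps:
$R = \frac{1}{10}$ ($R = 12 \cdot \frac{1}{120} = \frac{1}{10} \approx 0.1$)
$E{\left(B \right)} = -3 + \frac{1}{B^{2} + 2 B}$ ($E{\left(B \right)} = -3 + \frac{1}{B + \left(B B + B\right)} = -3 + \frac{1}{B + \left(B^{2} + B\right)} = -3 + \frac{1}{B + \left(B + B^{2}\right)} = -3 + \frac{1}{B^{2} + 2 B}$)
$x = - \frac{73004}{24335}$ ($x = \frac{1 - 930 - 3 \cdot 155^{2}}{155 \left(2 + 155\right)} = \frac{1 - 930 - 72075}{155 \cdot 157} = \frac{1}{155} \cdot \frac{1}{157} \left(1 - 930 - 72075\right) = \frac{1}{155} \cdot \frac{1}{157} \left(-73004\right) = - \frac{73004}{24335} \approx -3.0$)
$K = - \frac{81}{5}$ ($K = \left(2 \cdot 0 - 2\right) \left(\frac{1}{10} + 8\right) = \left(0 - 2\right) \frac{81}{10} = \left(-2\right) \frac{81}{10} = - \frac{81}{5} \approx -16.2$)
$\frac{x}{K} = - \frac{73004}{24335 \left(- \frac{81}{5}\right)} = \left(- \frac{73004}{24335}\right) \left(- \frac{5}{81}\right) = \frac{73004}{394227}$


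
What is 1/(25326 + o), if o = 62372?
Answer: 1/87698 ≈ 1.1403e-5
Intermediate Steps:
1/(25326 + o) = 1/(25326 + 62372) = 1/87698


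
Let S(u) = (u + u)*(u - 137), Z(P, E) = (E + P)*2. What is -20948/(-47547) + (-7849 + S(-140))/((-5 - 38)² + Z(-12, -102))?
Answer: 3348505625/77073687 ≈ 43.445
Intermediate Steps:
Z(P, E) = 2*E + 2*P
S(u) = 2*u*(-137 + u) (S(u) = (2*u)*(-137 + u) = 2*u*(-137 + u))
-20948/(-47547) + (-7849 + S(-140))/((-5 - 38)² + Z(-12, -102)) = -20948/(-47547) + (-7849 + 2*(-140)*(-137 - 140))/((-5 - 38)² + (2*(-102) + 2*(-12))) = -20948*(-1/47547) + (-7849 + 2*(-140)*(-277))/((-43)² + (-204 - 24)) = 20948/47547 + (-7849 + 77560)/(1849 - 228) = 20948/47547 + 69711/1621 = 3348505625/77073687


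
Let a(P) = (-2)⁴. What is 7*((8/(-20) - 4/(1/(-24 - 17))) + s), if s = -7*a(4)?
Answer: 1806/5 ≈ 361.20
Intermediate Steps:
a(P) = 16
s = -112 (s = -7*16 = -112)
7*((8/(-20) - 4/(1/(-24 - 17))) + s) = 7*((8/(-20) - 4/(1/(-24 - 17))) - 112) = 7*((8*(-1/20) - 4/(1/(-41))) - 112) = 7*((-⅖ - 4/(-1/41)) - 112) = 7*((-⅖ - 4*(-41)) - 112) = 7*((-⅖ + 164) - 112) = 7*(818/5 - 112) = 7*(258/5) = 1806/5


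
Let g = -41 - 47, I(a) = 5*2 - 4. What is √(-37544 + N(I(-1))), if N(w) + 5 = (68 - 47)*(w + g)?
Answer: I*√39271 ≈ 198.17*I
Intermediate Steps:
I(a) = 6 (I(a) = 10 - 4 = 6)
g = -88
N(w) = -1853 + 21*w (N(w) = -5 + (68 - 47)*(w - 88) = -5 + 21*(-88 + w) = -5 + (-1848 + 21*w) = -1853 + 21*w)
√(-37544 + N(I(-1))) = √(-37544 + (-1853 + 21*6)) = √(-37544 + (-1853 + 126)) = √(-37544 - 1727) = √(-39271) = I*√39271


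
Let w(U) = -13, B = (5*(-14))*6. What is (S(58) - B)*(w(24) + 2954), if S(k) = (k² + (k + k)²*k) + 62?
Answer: 2306608654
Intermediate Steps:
S(k) = 62 + k² + 4*k³ (S(k) = (k² + (2*k)²*k) + 62 = (k² + (4*k²)*k) + 62 = (k² + 4*k³) + 62 = 62 + k² + 4*k³)
B = -420 (B = -70*6 = -420)
(S(58) - B)*(w(24) + 2954) = ((62 + 58² + 4*58³) - 1*(-420))*(-13 + 2954) = ((62 + 3364 + 4*195112) + 420)*2941 = ((62 + 3364 + 780448) + 420)*2941 = (783874 + 420)*2941 = 784294*2941 = 2306608654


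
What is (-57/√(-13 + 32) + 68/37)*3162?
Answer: 215016/37 - 9486*√19 ≈ -35537.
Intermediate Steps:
(-57/√(-13 + 32) + 68/37)*3162 = (-57*√19/19 + 68*(1/37))*3162 = (-3*√19 + 68/37)*3162 = (68/37 - 3*√19)*3162 = 215016/37 - 9486*√19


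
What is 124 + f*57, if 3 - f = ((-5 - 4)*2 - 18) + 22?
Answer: 1093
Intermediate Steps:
f = 17 (f = 3 - (((-5 - 4)*2 - 18) + 22) = 3 - ((-9*2 - 18) + 22) = 3 - ((-18 - 18) + 22) = 3 - (-36 + 22) = 3 - 1*(-14) = 3 + 14 = 17)
124 + f*57 = 124 + 17*57 = 124 + 969 = 1093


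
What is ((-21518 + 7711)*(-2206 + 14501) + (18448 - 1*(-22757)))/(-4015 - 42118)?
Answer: 169715860/46133 ≈ 3678.8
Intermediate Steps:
((-21518 + 7711)*(-2206 + 14501) + (18448 - 1*(-22757)))/(-4015 - 42118) = (-13807*12295 + (18448 + 22757))/(-46133) = (-169757065 + 41205)*(-1/46133) = -169715860*(-1/46133) = 169715860/46133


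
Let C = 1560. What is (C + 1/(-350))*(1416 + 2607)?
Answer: 2196553977/350 ≈ 6.2759e+6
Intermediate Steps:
(C + 1/(-350))*(1416 + 2607) = (1560 + 1/(-350))*(1416 + 2607) = (1560 - 1/350)*4023 = (545999/350)*4023 = 2196553977/350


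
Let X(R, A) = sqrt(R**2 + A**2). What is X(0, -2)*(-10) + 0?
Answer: -20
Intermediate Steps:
X(R, A) = sqrt(A**2 + R**2)
X(0, -2)*(-10) + 0 = sqrt((-2)**2 + 0**2)*(-10) + 0 = sqrt(4 + 0)*(-10) + 0 = sqrt(4)*(-10) + 0 = 2*(-10) + 0 = -20 + 0 = -20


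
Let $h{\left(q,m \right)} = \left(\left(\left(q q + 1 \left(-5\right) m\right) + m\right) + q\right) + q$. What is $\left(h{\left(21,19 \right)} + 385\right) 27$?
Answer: $21384$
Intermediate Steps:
$h{\left(q,m \right)} = q^{2} - 4 m + 2 q$ ($h{\left(q,m \right)} = \left(\left(\left(q^{2} - 5 m\right) + m\right) + q\right) + q = \left(\left(q^{2} - 4 m\right) + q\right) + q = \left(q + q^{2} - 4 m\right) + q = q^{2} - 4 m + 2 q$)
$\left(h{\left(21,19 \right)} + 385\right) 27 = \left(\left(21^{2} - 76 + 2 \cdot 21\right) + 385\right) 27 = \left(\left(441 - 76 + 42\right) + 385\right) 27 = \left(407 + 385\right) 27 = 792 \cdot 27 = 21384$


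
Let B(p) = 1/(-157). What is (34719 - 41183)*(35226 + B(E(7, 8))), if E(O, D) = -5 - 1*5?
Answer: -35749029184/157 ≈ -2.2770e+8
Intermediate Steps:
E(O, D) = -10 (E(O, D) = -5 - 5 = -10)
B(p) = -1/157
(34719 - 41183)*(35226 + B(E(7, 8))) = (34719 - 41183)*(35226 - 1/157) = -6464*5530481/157 = -35749029184/157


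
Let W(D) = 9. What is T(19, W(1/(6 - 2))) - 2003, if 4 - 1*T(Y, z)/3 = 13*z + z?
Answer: -2369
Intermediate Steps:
T(Y, z) = 12 - 42*z (T(Y, z) = 12 - 3*(13*z + z) = 12 - 42*z)
T(19, W(1/(6 - 2))) - 2003 = (12 - 42*9) - 2003 = (12 - 378) - 2003 = -366 - 2003 = -2369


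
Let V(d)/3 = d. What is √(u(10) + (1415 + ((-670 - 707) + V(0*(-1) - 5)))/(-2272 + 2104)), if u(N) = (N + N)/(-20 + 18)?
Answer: I*√71526/84 ≈ 3.1838*I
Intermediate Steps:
u(N) = -N (u(N) = (2*N)/(-2) = (2*N)*(-½) = -N)
V(d) = 3*d
√(u(10) + (1415 + ((-670 - 707) + V(0*(-1) - 5)))/(-2272 + 2104)) = √(-1*10 + (1415 + ((-670 - 707) + 3*(0*(-1) - 5)))/(-2272 + 2104)) = √(-10 + (1415 + (-1377 + 3*(0 - 5)))/(-168)) = √(-10 + (1415 + (-1377 + 3*(-5)))*(-1/168)) = √(-10 + (1415 + (-1377 - 15))*(-1/168)) = √(-10 + (1415 - 1392)*(-1/168)) = √(-10 + 23*(-1/168)) = √(-10 - 23/168) = √(-1703/168) = I*√71526/84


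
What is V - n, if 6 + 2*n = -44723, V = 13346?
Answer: 71421/2 ≈ 35711.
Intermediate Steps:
n = -44729/2 (n = -3 + (½)*(-44723) = -3 - 44723/2 = -44729/2 ≈ -22365.)
V - n = 13346 - 1*(-44729/2) = 13346 + 44729/2 = 71421/2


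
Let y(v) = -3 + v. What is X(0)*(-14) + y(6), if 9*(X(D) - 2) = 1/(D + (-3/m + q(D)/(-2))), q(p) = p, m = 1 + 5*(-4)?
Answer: -941/27 ≈ -34.852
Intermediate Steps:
m = -19 (m = 1 - 20 = -19)
X(D) = 2 + 1/(9*(3/19 + D/2)) (X(D) = 2 + 1/(9*(D + (-3/(-19) + D/(-2)))) = 2 + 1/(9*(D + (-3*(-1/19) + D*(-½)))) = 2 + 1/(9*(D + (3/19 - D/2))) = 2 + 1/(9*(3/19 + D/2)))
X(0)*(-14) + y(6) = (2*(73 + 171*0)/(9*(6 + 19*0)))*(-14) + (-3 + 6) = (2*(73 + 0)/(9*(6 + 0)))*(-14) + 3 = ((2/9)*73/6)*(-14) + 3 = ((2/9)*(⅙)*73)*(-14) + 3 = (73/27)*(-14) + 3 = -1022/27 + 3 = -941/27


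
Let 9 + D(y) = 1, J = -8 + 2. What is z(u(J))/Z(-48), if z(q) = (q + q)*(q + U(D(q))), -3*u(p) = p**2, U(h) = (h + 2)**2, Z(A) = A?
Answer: 12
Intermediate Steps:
J = -6
D(y) = -8 (D(y) = -9 + 1 = -8)
U(h) = (2 + h)**2
u(p) = -p**2/3
z(q) = 2*q*(36 + q) (z(q) = (q + q)*(q + (2 - 8)**2) = (2*q)*(q + (-6)**2) = (2*q)*(q + 36) = (2*q)*(36 + q) = 2*q*(36 + q))
z(u(J))/Z(-48) = (2*(-1/3*(-6)**2)*(36 - 1/3*(-6)**2))/(-48) = (2*(-1/3*36)*(36 - 1/3*36))*(-1/48) = (2*(-12)*(36 - 12))*(-1/48) = (2*(-12)*24)*(-1/48) = -576*(-1/48) = 12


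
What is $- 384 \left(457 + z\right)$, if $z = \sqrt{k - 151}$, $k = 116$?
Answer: $-175488 - 384 i \sqrt{35} \approx -1.7549 \cdot 10^{5} - 2271.8 i$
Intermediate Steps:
$z = i \sqrt{35}$ ($z = \sqrt{116 - 151} = \sqrt{-35} = i \sqrt{35} \approx 5.9161 i$)
$- 384 \left(457 + z\right) = - 384 \left(457 + i \sqrt{35}\right) = -175488 - 384 i \sqrt{35}$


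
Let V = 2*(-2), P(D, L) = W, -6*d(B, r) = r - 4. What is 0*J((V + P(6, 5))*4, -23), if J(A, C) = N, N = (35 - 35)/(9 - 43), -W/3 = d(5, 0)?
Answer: 0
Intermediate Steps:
d(B, r) = ⅔ - r/6 (d(B, r) = -(r - 4)/6 = -(-4 + r)/6 = ⅔ - r/6)
W = -2 (W = -3*(⅔ - ⅙*0) = -3*(⅔ + 0) = -3*⅔ = -2)
P(D, L) = -2
N = 0 (N = 0/(-34) = 0*(-1/34) = 0)
V = -4
J(A, C) = 0
0*J((V + P(6, 5))*4, -23) = 0*0 = 0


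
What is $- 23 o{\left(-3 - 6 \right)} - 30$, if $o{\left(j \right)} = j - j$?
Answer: $-30$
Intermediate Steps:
$o{\left(j \right)} = 0$
$- 23 o{\left(-3 - 6 \right)} - 30 = \left(-23\right) 0 - 30 = 0 - 30 = -30$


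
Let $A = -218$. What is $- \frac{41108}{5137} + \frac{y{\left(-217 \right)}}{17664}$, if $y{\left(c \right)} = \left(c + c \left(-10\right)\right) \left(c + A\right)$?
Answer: $- \frac{1696765249}{30246656} \approx -56.098$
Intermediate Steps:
$y{\left(c \right)} = - 9 c \left(-218 + c\right)$ ($y{\left(c \right)} = \left(c + c \left(-10\right)\right) \left(c - 218\right) = \left(c - 10 c\right) \left(-218 + c\right) = - 9 c \left(-218 + c\right)$)
$- \frac{41108}{5137} + \frac{y{\left(-217 \right)}}{17664} = - \frac{41108}{5137} + \frac{9 \left(-217\right) \left(218 - -217\right)}{17664} = \left(-41108\right) \frac{1}{5137} + 9 \left(-217\right) \left(218 + 217\right) \frac{1}{17664} = - \frac{41108}{5137} + 9 \left(-217\right) 435 \cdot \frac{1}{17664} = - \frac{41108}{5137} - \frac{283185}{5888} = - \frac{1696765249}{30246656}$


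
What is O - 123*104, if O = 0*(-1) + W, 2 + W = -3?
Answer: -12797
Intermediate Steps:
W = -5 (W = -2 - 3 = -5)
O = -5 (O = 0*(-1) - 5 = 0 - 5 = -5)
O - 123*104 = -5 - 123*104 = -5 - 12792 = -12797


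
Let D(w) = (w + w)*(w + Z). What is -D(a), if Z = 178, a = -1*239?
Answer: -29158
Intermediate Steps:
a = -239
D(w) = 2*w*(178 + w) (D(w) = (w + w)*(w + 178) = (2*w)*(178 + w) = 2*w*(178 + w))
-D(a) = -2*(-239)*(178 - 239) = -2*(-239)*(-61) = -1*29158 = -29158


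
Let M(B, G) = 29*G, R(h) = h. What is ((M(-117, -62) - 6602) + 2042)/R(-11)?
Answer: 578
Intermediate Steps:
((M(-117, -62) - 6602) + 2042)/R(-11) = ((29*(-62) - 6602) + 2042)/(-11) = ((-1798 - 6602) + 2042)*(-1/11) = (-8400 + 2042)*(-1/11) = -6358*(-1/11) = 578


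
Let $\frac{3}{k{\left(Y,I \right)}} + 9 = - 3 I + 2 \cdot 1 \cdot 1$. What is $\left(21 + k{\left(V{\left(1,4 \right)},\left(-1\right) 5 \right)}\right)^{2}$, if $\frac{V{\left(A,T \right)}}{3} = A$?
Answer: $\frac{29241}{64} \approx 456.89$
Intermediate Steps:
$V{\left(A,T \right)} = 3 A$
$k{\left(Y,I \right)} = \frac{3}{-7 - 3 I}$ ($k{\left(Y,I \right)} = \frac{3}{-9 - \left(3 I - 2 \cdot 1 \cdot 1\right)} = \frac{3}{-9 - \left(-2 + 3 I\right)} = \frac{3}{-7 - 3 I}$)
$\left(21 + k{\left(V{\left(1,4 \right)},\left(-1\right) 5 \right)}\right)^{2} = \left(21 - \frac{3}{7 + 3 \left(\left(-1\right) 5\right)}\right)^{2} = \left(21 - \frac{3}{7 + 3 \left(-5\right)}\right)^{2} = \left(21 - \frac{3}{7 - 15}\right)^{2} = \left(21 - \frac{3}{-8}\right)^{2} = \left(21 - - \frac{3}{8}\right)^{2} = \left(21 + \frac{3}{8}\right)^{2} = \left(\frac{171}{8}\right)^{2} = \frac{29241}{64}$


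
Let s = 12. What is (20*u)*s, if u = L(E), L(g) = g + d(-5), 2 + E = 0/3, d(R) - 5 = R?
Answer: -480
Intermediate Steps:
d(R) = 5 + R
E = -2 (E = -2 + 0/3 = -2 + 0*(1/3) = -2 + 0 = -2)
L(g) = g (L(g) = g + (5 - 5) = g + 0 = g)
u = -2
(20*u)*s = (20*(-2))*12 = -40*12 = -480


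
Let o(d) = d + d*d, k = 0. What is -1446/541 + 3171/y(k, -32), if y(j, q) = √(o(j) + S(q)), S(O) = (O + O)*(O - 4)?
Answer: 548701/8656 ≈ 63.390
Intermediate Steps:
S(O) = 2*O*(-4 + O) (S(O) = (2*O)*(-4 + O) = 2*O*(-4 + O))
o(d) = d + d²
y(j, q) = √(j*(1 + j) + 2*q*(-4 + q))
-1446/541 + 3171/y(k, -32) = -1446/541 + 3171/(√(0*(1 + 0) + 2*(-32)*(-4 - 32))) = -1446*1/541 + 3171/(√(0*1 + 2*(-32)*(-36))) = -1446/541 + 3171/(√(0 + 2304)) = -1446/541 + 3171/(√2304) = -1446/541 + 3171/48 = -1446/541 + 3171*(1/48) = -1446/541 + 1057/16 = 548701/8656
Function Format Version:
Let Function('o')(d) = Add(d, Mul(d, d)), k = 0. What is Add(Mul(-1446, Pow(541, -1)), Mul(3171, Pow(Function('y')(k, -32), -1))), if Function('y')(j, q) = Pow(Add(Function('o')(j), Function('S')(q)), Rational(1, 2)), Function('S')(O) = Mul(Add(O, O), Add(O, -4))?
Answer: Rational(548701, 8656) ≈ 63.390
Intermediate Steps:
Function('S')(O) = Mul(2, O, Add(-4, O)) (Function('S')(O) = Mul(Mul(2, O), Add(-4, O)) = Mul(2, O, Add(-4, O)))
Function('o')(d) = Add(d, Pow(d, 2))
Function('y')(j, q) = Pow(Add(Mul(j, Add(1, j)), Mul(2, q, Add(-4, q))), Rational(1, 2))
Add(Mul(-1446, Pow(541, -1)), Mul(3171, Pow(Function('y')(k, -32), -1))) = Add(Mul(-1446, Pow(541, -1)), Mul(3171, Pow(Pow(Add(Mul(0, Add(1, 0)), Mul(2, -32, Add(-4, -32))), Rational(1, 2)), -1))) = Add(Mul(-1446, Rational(1, 541)), Mul(3171, Pow(Pow(Add(Mul(0, 1), Mul(2, -32, -36)), Rational(1, 2)), -1))) = Add(Rational(-1446, 541), Mul(3171, Pow(Pow(Add(0, 2304), Rational(1, 2)), -1))) = Add(Rational(-1446, 541), Mul(3171, Pow(Pow(2304, Rational(1, 2)), -1))) = Add(Rational(-1446, 541), Mul(3171, Pow(48, -1))) = Add(Rational(-1446, 541), Mul(3171, Rational(1, 48))) = Add(Rational(-1446, 541), Rational(1057, 16)) = Rational(548701, 8656)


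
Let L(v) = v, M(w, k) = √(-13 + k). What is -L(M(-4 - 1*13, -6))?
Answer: -I*√19 ≈ -4.3589*I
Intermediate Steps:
-L(M(-4 - 1*13, -6)) = -√(-13 - 6) = -√(-19) = -I*√19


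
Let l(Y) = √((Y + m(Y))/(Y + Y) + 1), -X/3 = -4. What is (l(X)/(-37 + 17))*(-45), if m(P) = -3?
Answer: 9*√22/16 ≈ 2.6384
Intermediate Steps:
X = 12 (X = -3*(-4) = 12)
l(Y) = √(1 + (-3 + Y)/(2*Y)) (l(Y) = √((Y - 3)/(Y + Y) + 1) = √((-3 + Y)/((2*Y)) + 1) = √((-3 + Y)*(1/(2*Y)) + 1) = √((-3 + Y)/(2*Y) + 1) = √(1 + (-3 + Y)/(2*Y)))
(l(X)/(-37 + 17))*(-45) = ((√6*√((-1 + 12)/12)/2)/(-37 + 17))*(-45) = ((√6*√((1/12)*11)/2)/(-20))*(-45) = ((√6*√(11/12)/2)*(-1/20))*(-45) = ((√6*(√33/6)/2)*(-1/20))*(-45) = ((√22/4)*(-1/20))*(-45) = -√22/80*(-45) = 9*√22/16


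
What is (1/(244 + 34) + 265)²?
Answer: 5427416241/77284 ≈ 70227.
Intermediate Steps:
(1/(244 + 34) + 265)² = (1/278 + 265)² = (73671/278)² = 5427416241/77284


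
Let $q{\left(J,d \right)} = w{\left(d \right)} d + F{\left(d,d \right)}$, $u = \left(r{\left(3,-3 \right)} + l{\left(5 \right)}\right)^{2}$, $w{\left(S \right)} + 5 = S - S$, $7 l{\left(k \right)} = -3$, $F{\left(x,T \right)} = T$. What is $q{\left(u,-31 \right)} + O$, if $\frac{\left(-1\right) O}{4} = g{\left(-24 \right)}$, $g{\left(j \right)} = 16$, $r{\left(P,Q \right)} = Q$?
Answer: $60$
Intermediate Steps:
$l{\left(k \right)} = - \frac{3}{7}$ ($l{\left(k \right)} = \frac{1}{7} \left(-3\right) = - \frac{3}{7}$)
$w{\left(S \right)} = -5$ ($w{\left(S \right)} = -5 + \left(S - S\right) = -5 + 0 = -5$)
$O = -64$ ($O = \left(-4\right) 16 = -64$)
$u = \frac{576}{49}$ ($u = \left(-3 - \frac{3}{7}\right)^{2} = \left(- \frac{24}{7}\right)^{2} = \frac{576}{49} \approx 11.755$)
$q{\left(J,d \right)} = - 4 d$ ($q{\left(J,d \right)} = - 5 d + d = - 4 d$)
$q{\left(u,-31 \right)} + O = \left(-4\right) \left(-31\right) - 64 = 124 - 64 = 60$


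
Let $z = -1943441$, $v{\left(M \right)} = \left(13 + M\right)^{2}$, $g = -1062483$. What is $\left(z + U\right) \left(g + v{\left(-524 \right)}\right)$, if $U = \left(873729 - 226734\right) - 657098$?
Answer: $1565495926928$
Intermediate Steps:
$U = -10103$ ($U = 646995 - 657098 = -10103$)
$\left(z + U\right) \left(g + v{\left(-524 \right)}\right) = \left(-1943441 - 10103\right) \left(-1062483 + \left(13 - 524\right)^{2}\right) = - 1953544 \left(-1062483 + \left(-511\right)^{2}\right) = - 1953544 \left(-1062483 + 261121\right) = \left(-1953544\right) \left(-801362\right) = 1565495926928$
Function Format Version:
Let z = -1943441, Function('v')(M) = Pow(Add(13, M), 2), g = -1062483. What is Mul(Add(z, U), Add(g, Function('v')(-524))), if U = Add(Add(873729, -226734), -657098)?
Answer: 1565495926928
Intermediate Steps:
U = -10103 (U = Add(646995, -657098) = -10103)
Mul(Add(z, U), Add(g, Function('v')(-524))) = Mul(Add(-1943441, -10103), Add(-1062483, Pow(Add(13, -524), 2))) = Mul(-1953544, Add(-1062483, Pow(-511, 2))) = Mul(-1953544, Add(-1062483, 261121)) = Mul(-1953544, -801362) = 1565495926928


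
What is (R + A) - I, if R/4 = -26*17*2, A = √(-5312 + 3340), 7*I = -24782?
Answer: 30/7 + 2*I*√493 ≈ 4.2857 + 44.407*I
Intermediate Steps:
I = -24782/7 (I = (⅐)*(-24782) = -24782/7 ≈ -3540.3)
A = 2*I*√493 (A = √(-1972) = 2*I*√493 ≈ 44.407*I)
R = -3536 (R = 4*(-26*17*2) = 4*(-442*2) = 4*(-884) = -3536)
(R + A) - I = (-3536 + 2*I*√493) - 1*(-24782/7) = (-3536 + 2*I*√493) + 24782/7 = 30/7 + 2*I*√493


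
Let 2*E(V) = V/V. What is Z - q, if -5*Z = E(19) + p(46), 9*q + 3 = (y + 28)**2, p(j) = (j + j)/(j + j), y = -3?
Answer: -6247/90 ≈ -69.411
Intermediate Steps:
p(j) = 1 (p(j) = (2*j)/((2*j)) = (2*j)*(1/(2*j)) = 1)
E(V) = 1/2 (E(V) = (V/V)/2 = (1/2)*1 = 1/2)
q = 622/9 (q = -1/3 + (-3 + 28)**2/9 = -1/3 + (1/9)*25**2 = -1/3 + (1/9)*625 = -1/3 + 625/9 = 622/9 ≈ 69.111)
Z = -3/10 (Z = -(1/2 + 1)/5 = -1/5*3/2 = -3/10 ≈ -0.30000)
Z - q = -3/10 - 1*622/9 = -3/10 - 622/9 = -6247/90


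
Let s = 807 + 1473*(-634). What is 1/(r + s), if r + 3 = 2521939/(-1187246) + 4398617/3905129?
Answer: -4636348784734/4326079677618717601 ≈ -1.0717e-6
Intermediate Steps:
s = -933075 (s = 807 - 933882 = -933075)
r = -18535303040551/4636348784734 (r = -3 + (2521939/(-1187246) + 4398617/3905129) = -3 + (2521939*(-1/1187246) + 4398617*(1/3905129)) = -3 + (-2521939/1187246 + 4398617/3905129) = -3 - 4626256686349/4636348784734 = -18535303040551/4636348784734 ≈ -3.9978)
1/(r + s) = 1/(-18535303040551/4636348784734 - 933075) = 1/(-4326079677618717601/4636348784734) = -4636348784734/4326079677618717601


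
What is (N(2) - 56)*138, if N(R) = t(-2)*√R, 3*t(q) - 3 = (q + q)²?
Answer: -7728 + 874*√2 ≈ -6492.0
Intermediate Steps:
t(q) = 1 + 4*q²/3 (t(q) = 1 + (q + q)²/3 = 1 + (2*q)²/3 = 1 + (4*q²)/3 = 1 + 4*q²/3)
N(R) = 19*√R/3 (N(R) = (1 + (4/3)*(-2)²)*√R = (1 + (4/3)*4)*√R = (1 + 16/3)*√R = 19*√R/3)
(N(2) - 56)*138 = (19*√2/3 - 56)*138 = (-56 + 19*√2/3)*138 = -7728 + 874*√2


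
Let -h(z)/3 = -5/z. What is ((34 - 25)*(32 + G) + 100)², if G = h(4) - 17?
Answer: 1155625/16 ≈ 72227.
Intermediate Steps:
h(z) = 15/z (h(z) = -(-15)/z = 15/z)
G = -53/4 (G = 15/4 - 17 = -53/4 ≈ -13.250)
((34 - 25)*(32 + G) + 100)² = ((34 - 25)*(32 - 53/4) + 100)² = (9*(75/4) + 100)² = (675/4 + 100)² = (1075/4)² = 1155625/16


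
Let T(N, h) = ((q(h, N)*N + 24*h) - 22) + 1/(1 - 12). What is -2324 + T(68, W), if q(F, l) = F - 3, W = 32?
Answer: 4333/11 ≈ 393.91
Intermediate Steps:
q(F, l) = -3 + F
T(N, h) = -243/11 + 24*h + N*(-3 + h) (T(N, h) = (((-3 + h)*N + 24*h) - 22) + 1/(1 - 12) = ((N*(-3 + h) + 24*h) - 22) + 1/(-11) = ((24*h + N*(-3 + h)) - 22) - 1/11 = (-22 + 24*h + N*(-3 + h)) - 1/11 = -243/11 + 24*h + N*(-3 + h))
-2324 + T(68, W) = -2324 + (-243/11 + 24*32 + 68*(-3 + 32)) = -2324 + (-243/11 + 768 + 68*29) = -2324 + (-243/11 + 768 + 1972) = -2324 + 29897/11 = 4333/11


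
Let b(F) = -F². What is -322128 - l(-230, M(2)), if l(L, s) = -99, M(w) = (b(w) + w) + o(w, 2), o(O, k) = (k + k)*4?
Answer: -322029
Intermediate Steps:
o(O, k) = 8*k (o(O, k) = (2*k)*4 = 8*k)
M(w) = 16 + w - w² (M(w) = (-w² + w) + 8*2 = (w - w²) + 16 = 16 + w - w²)
-322128 - l(-230, M(2)) = -322128 - 1*(-99) = -322128 + 99 = -322029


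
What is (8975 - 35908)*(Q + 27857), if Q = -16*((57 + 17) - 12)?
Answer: -723555045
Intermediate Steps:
Q = -992 (Q = -16*(74 - 12) = -16*62 = -992)
(8975 - 35908)*(Q + 27857) = (8975 - 35908)*(-992 + 27857) = -26933*26865 = -723555045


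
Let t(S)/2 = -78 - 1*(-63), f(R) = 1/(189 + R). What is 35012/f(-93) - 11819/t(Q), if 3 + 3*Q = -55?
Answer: 100846379/30 ≈ 3.3615e+6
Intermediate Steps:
Q = -58/3 (Q = -1 + (1/3)*(-55) = -1 - 55/3 = -58/3 ≈ -19.333)
t(S) = -30 (t(S) = 2*(-78 - 1*(-63)) = 2*(-78 + 63) = 2*(-15) = -30)
35012/f(-93) - 11819/t(Q) = 35012/(1/(189 - 93)) - 11819/(-30) = 35012/(1/96) - 11819*(-1/30) = 35012/(1/96) + 11819/30 = 35012*96 + 11819/30 = 3361152 + 11819/30 = 100846379/30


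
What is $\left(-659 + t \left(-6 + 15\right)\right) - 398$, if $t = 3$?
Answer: $-1030$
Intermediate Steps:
$\left(-659 + t \left(-6 + 15\right)\right) - 398 = \left(-659 + 3 \left(-6 + 15\right)\right) - 398 = \left(-659 + 3 \cdot 9\right) - 398 = \left(-659 + 27\right) - 398 = -632 - 398 = -1030$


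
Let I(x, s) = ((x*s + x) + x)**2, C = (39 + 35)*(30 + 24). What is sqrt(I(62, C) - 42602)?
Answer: sqrt(61442468774) ≈ 2.4788e+5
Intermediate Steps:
C = 3996 (C = 74*54 = 3996)
I(x, s) = (2*x + s*x)**2 (I(x, s) = ((s*x + x) + x)**2 = ((x + s*x) + x)**2 = (2*x + s*x)**2)
sqrt(I(62, C) - 42602) = sqrt(62**2*(2 + 3996)**2 - 42602) = sqrt(3844*3998**2 - 42602) = sqrt(3844*15984004 - 42602) = sqrt(61442511376 - 42602) = sqrt(61442468774)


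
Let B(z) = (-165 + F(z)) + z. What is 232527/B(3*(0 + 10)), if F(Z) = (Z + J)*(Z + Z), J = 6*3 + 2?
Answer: 77509/955 ≈ 81.161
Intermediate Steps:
J = 20 (J = 18 + 2 = 20)
F(Z) = 2*Z*(20 + Z) (F(Z) = (Z + 20)*(Z + Z) = (20 + Z)*(2*Z) = 2*Z*(20 + Z))
B(z) = -165 + z + 2*z*(20 + z) (B(z) = (-165 + 2*z*(20 + z)) + z = -165 + z + 2*z*(20 + z))
232527/B(3*(0 + 10)) = 232527/(-165 + 3*(0 + 10) + 2*(3*(0 + 10))*(20 + 3*(0 + 10))) = 232527/(-165 + 3*10 + 2*(3*10)*(20 + 3*10)) = 232527/(-165 + 30 + 2*30*(20 + 30)) = 232527/(-165 + 30 + 2*30*50) = 232527/(-165 + 30 + 3000) = 232527/2865 = 232527*(1/2865) = 77509/955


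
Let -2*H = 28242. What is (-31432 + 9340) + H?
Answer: -36213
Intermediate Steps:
H = -14121 (H = -½*28242 = -14121)
(-31432 + 9340) + H = (-31432 + 9340) - 14121 = -22092 - 14121 = -36213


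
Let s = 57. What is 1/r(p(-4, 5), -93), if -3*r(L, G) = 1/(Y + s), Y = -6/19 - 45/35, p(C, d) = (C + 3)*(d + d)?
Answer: -22104/133 ≈ -166.20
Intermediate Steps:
p(C, d) = 2*d*(3 + C) (p(C, d) = (3 + C)*(2*d) = 2*d*(3 + C))
Y = -213/133 (Y = -6*1/19 - 45*1/35 = -6/19 - 9/7 = -213/133 ≈ -1.6015)
r(L, G) = -133/22104 (r(L, G) = -1/(3*(-213/133 + 57)) = -1/(3*7368/133) = -⅓*133/7368 = -133/22104)
1/r(p(-4, 5), -93) = 1/(-133/22104) = -22104/133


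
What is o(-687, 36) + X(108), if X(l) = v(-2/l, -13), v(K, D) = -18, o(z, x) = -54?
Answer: -72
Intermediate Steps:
X(l) = -18
o(-687, 36) + X(108) = -54 - 18 = -72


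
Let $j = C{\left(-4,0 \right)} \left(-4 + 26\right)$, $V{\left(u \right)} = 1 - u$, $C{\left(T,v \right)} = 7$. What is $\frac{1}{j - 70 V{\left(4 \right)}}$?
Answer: $\frac{1}{364} \approx 0.0027473$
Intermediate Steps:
$j = 154$ ($j = 7 \left(-4 + 26\right) = 7 \cdot 22 = 154$)
$\frac{1}{j - 70 V{\left(4 \right)}} = \frac{1}{154 - 70 \left(1 - 4\right)} = \frac{1}{154 - -210} = \frac{1}{154 + 210} = \frac{1}{364}$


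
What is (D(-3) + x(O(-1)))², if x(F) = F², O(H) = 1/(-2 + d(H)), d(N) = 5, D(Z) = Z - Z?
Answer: 1/81 ≈ 0.012346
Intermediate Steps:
D(Z) = 0
O(H) = ⅓ (O(H) = 1/(-2 + 5) = 1/3 = ⅓)
(D(-3) + x(O(-1)))² = (0 + (⅓)²)² = (0 + ⅑)² = (⅑)² = 1/81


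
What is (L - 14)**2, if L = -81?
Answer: 9025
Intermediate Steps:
(L - 14)**2 = (-81 - 14)**2 = (-95)**2 = 9025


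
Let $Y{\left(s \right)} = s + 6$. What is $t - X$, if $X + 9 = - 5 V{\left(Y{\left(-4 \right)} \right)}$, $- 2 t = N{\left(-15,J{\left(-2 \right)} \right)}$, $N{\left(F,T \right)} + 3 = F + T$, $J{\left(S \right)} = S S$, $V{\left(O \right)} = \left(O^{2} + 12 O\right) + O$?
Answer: $166$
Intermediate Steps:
$Y{\left(s \right)} = 6 + s$
$V{\left(O \right)} = O^{2} + 13 O$
$J{\left(S \right)} = S^{2}$
$N{\left(F,T \right)} = -3 + F + T$ ($N{\left(F,T \right)} = -3 + \left(F + T\right) = -3 + F + T$)
$t = 7$ ($t = - \frac{-3 - 15 + \left(-2\right)^{2}}{2} = - \frac{-3 - 15 + 4}{2} = \left(- \frac{1}{2}\right) \left(-14\right) = 7$)
$X = -159$ ($X = -9 - 5 \left(6 - 4\right) \left(13 + \left(6 - 4\right)\right) = -9 - 5 \cdot 2 \left(13 + 2\right) = -9 - 5 \cdot 2 \cdot 15 = -9 - 150 = -159$)
$t - X = 7 - -159 = 7 + 159 = 166$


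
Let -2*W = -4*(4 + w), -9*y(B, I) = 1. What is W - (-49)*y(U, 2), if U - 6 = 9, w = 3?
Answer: 77/9 ≈ 8.5556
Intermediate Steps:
U = 15 (U = 6 + 9 = 15)
y(B, I) = -⅑ (y(B, I) = -⅑*1 = -⅑)
W = 14 (W = -(-2)*(4 + 3) = -(-2)*7 = -½*(-28) = 14)
W - (-49)*y(U, 2) = 14 - (-49)*(-1)/9 = 14 - 49*⅑ = 14 - 49/9 = 77/9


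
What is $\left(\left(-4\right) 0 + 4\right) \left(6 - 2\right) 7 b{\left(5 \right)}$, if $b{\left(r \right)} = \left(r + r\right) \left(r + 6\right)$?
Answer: $12320$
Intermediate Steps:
$b{\left(r \right)} = 2 r \left(6 + r\right)$
$\left(\left(-4\right) 0 + 4\right) \left(6 - 2\right) 7 b{\left(5 \right)} = \left(\left(-4\right) 0 + 4\right) \left(6 - 2\right) 7 \cdot 2 \cdot 5 \left(6 + 5\right) = \left(0 + 4\right) 4 \cdot 7 \cdot 2 \cdot 5 \cdot 11 = 4 \cdot 4 \cdot 7 \cdot 110 = 16 \cdot 7 \cdot 110 = 112 \cdot 110 = 12320$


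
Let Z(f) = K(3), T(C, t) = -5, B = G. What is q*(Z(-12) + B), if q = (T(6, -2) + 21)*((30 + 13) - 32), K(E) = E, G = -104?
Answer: -17776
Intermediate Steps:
B = -104
Z(f) = 3
q = 176 (q = (-5 + 21)*((30 + 13) - 32) = 16*(43 - 32) = 16*11 = 176)
q*(Z(-12) + B) = 176*(3 - 104) = 176*(-101) = -17776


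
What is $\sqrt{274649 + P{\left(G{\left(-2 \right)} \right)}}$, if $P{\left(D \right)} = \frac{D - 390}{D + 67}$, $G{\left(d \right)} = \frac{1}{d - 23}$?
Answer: $\frac{5 \sqrt{3420559902}}{558} \approx 524.06$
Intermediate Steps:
$G{\left(d \right)} = \frac{1}{-23 + d}$
$P{\left(D \right)} = \frac{-390 + D}{67 + D}$
$\sqrt{274649 + P{\left(G{\left(-2 \right)} \right)}} = \sqrt{274649 + \frac{-390 + \frac{1}{-23 - 2}}{67 + \frac{1}{-23 - 2}}} = \sqrt{274649 + \frac{-390 + \frac{1}{-25}}{67 + \frac{1}{-25}}} = \sqrt{274649 + \frac{-390 - \frac{1}{25}}{67 - \frac{1}{25}}} = \sqrt{274649 + \frac{1}{\frac{1674}{25}} \left(- \frac{9751}{25}\right)} = \sqrt{274649 + \frac{25}{1674} \left(- \frac{9751}{25}\right)} = \sqrt{274649 - \frac{9751}{1674}} = \sqrt{\frac{459752675}{1674}} = \frac{5 \sqrt{3420559902}}{558}$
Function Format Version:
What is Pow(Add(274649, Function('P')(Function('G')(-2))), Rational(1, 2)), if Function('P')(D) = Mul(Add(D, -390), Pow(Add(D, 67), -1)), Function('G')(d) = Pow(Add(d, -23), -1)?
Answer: Mul(Rational(5, 558), Pow(3420559902, Rational(1, 2))) ≈ 524.06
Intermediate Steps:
Function('G')(d) = Pow(Add(-23, d), -1)
Function('P')(D) = Mul(Pow(Add(67, D), -1), Add(-390, D)) (Function('P')(D) = Mul(Add(-390, D), Pow(Add(67, D), -1)) = Mul(Pow(Add(67, D), -1), Add(-390, D)))
Pow(Add(274649, Function('P')(Function('G')(-2))), Rational(1, 2)) = Pow(Add(274649, Mul(Pow(Add(67, Pow(Add(-23, -2), -1)), -1), Add(-390, Pow(Add(-23, -2), -1)))), Rational(1, 2)) = Pow(Add(274649, Mul(Pow(Add(67, Pow(-25, -1)), -1), Add(-390, Pow(-25, -1)))), Rational(1, 2)) = Pow(Add(274649, Mul(Pow(Add(67, Rational(-1, 25)), -1), Add(-390, Rational(-1, 25)))), Rational(1, 2)) = Pow(Add(274649, Mul(Pow(Rational(1674, 25), -1), Rational(-9751, 25))), Rational(1, 2)) = Pow(Add(274649, Mul(Rational(25, 1674), Rational(-9751, 25))), Rational(1, 2)) = Pow(Add(274649, Rational(-9751, 1674)), Rational(1, 2)) = Pow(Rational(459752675, 1674), Rational(1, 2)) = Mul(Rational(5, 558), Pow(3420559902, Rational(1, 2)))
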